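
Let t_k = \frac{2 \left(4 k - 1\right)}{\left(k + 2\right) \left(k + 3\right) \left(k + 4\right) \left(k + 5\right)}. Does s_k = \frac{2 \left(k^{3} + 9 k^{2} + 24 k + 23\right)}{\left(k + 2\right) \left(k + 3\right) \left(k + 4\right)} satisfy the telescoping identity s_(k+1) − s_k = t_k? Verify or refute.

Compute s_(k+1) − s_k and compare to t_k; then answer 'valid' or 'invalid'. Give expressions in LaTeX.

valid; difference matches t_k

s_(k+1) = 2*(24*k + (k + 1)**3 + 9*(k + 1)**2 + 47)/((k + 3)*(k + 4)*(k + 5))
s_(k+1) − s_k = 2*(4*k - 1)/(k**4 + 14*k**3 + 71*k**2 + 154*k + 120)
(s_(k+1) − s_k) − t_k = 0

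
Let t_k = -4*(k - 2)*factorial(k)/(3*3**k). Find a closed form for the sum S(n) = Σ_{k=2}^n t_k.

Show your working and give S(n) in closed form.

Ratio r(k) = (k**2 - 1)/(3*(k - 2)).
A = k/3 + 1/3, B = 1, C = k - 2.
Need (k/3 + 1/3)·f(k+1) − (1)·f(k) = k - 2.
From deg A=1, deg B=0, deg C=1: d=0.
Solve for f: f(k) = 3 (degree 0 ≤ 0).
Certificate R = B(k−1)f/C = 3/(k - 2) gives s_k = -4*factorial(k)/3**k.
Verify: -4*(k - 2)*factorial(k)/(3*3**k) matches t_k.
Σ_(k=2)^n t_k = s_(n+1) − s_(2) = (-4*3**(-n - 1)*factorial(n + 1)) − (-8/9), i.e. 3**(-n - 2)*(8*3**n - 12*n*factorial(n) - 12*factorial(n)).

S(n) = 3**(-n - 2)*(8*3**n - 12*n*factorial(n) - 12*factorial(n))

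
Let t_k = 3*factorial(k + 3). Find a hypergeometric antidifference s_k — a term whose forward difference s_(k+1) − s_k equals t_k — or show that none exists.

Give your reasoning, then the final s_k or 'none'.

no hypergeometric antidifference exists

Step 1: r(k) = k + 4.
Normal form (A,B,C) = (k + 4, 1, 1).
Need (k + 4)·f(k+1) − (1)·f(k) = 1.
deg f ≤ -1 (via 1,0,0).
deg f ≤ -1 is impossible — no certificate.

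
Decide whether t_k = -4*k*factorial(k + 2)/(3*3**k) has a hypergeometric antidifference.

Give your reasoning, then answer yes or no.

Yes. s_k = -4*factorial(k + 2)/3**k.

Step 1: r(k) = (k + 1)*(k + 3)/(3*k).
Factor: A=k/3 + 1; B=1; C=k.
Key eq: (k/3 + 1)·f(k+1) = (1)·f(k) + (k).
Bound: deg f ≤ 0.
Coefficient equations give f(k) = 3.
So s_k = (B(k−1)f/C)·t_k = (3/k)·t_k = -4*factorial(k + 2)/3**k.
s_(k+1) − s_k = -4*k*factorial(k + 2)/(3*3**k) = t_k.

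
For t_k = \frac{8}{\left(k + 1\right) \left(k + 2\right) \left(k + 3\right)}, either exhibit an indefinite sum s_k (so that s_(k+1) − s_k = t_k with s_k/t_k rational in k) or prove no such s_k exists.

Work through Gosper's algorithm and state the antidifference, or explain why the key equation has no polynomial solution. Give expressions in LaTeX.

s_k = \frac{2 k \left(k + 3\right)}{\left(k + 1\right) \left(k + 2\right)}

Step 1: r(k) = (k + 1)/(k + 4).
Normal form (A,B,C) = (k + 1, k + 4, 1).
f must satisfy (k + 1)·f(k+1) − (k + 3)·f(k) = 1.
Degrees (1,1,0) ⇒ d ≤ 2.
Coefficient equations give f(k) = k*(k + 3)/4.
So s_k = (B(k−1)f/C)·t_k = (k*(k + 3)**2/4)·t_k = 2*k*(k + 3)/((k + 1)*(k + 2)).
s_(k+1) − s_k = 8/(k**3 + 6*k**2 + 11*k + 6) = t_k.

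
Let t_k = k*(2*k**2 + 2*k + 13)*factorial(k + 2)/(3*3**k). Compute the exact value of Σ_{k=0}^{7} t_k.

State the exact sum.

Σ = 5062238/81

Step 1: r(k) = (k + 1)*(k + 3)*(2*k + 2*(k + 1)**2 + 15)/(3*k*(2*k**2 + 2*k + 13)).
Factor: A=k/3 + 1; B=1; C=k**3 + k**2 + 13*k/2.
Set up (k/3 + 1)·f(k+1) − (1)·f(k) − (k**3 + k**2 + 13*k/2) = 0.
d = 2 from the (1,0,3) case.
Coefficient equations give f(k) = 3*(2*k**2 - 2*k + 1)/2.
R(k) = B(k−1)·f(k)/C(k) = 3*(2*k**2 - 2*k + 1)/(k*(2*k**2 + 2*k + 13)); s_k = R·t_k = (2*k**2 - 2*k + 1)*factorial(k + 2)/3**k.
Verify: k*(2*k**2 + 2*k + 13)*factorial(k + 2)/(3*3**k) matches t_k.
Evaluate s at k=8 and k=0: 5062400/81 and 2; difference 5062238/81.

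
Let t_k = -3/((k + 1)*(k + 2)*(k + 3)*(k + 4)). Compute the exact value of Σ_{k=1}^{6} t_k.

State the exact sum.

Σ = -29/720

Step 1: r(k) = (k + 1)/(k + 5).
Gosper form: A/B · C(k+1)/C(k) with A=k + 1, B=k + 5, C=1.
Set up (k + 1)·f(k+1) − (k + 4)·f(k) − (1) = 0.
d = 3 from the (1,1,0) case.
Solving with deg f ≤ 3: f(k) = k*(k**2 + 6*k + 11)/18.
Certificate R = B(k−1)f/C = k*(k + 4)*(k**2 + 6*k + 11)/18 gives s_k = k*(-k**2 - 6*k - 11)/(6*(k + 1)*(k + 2)*(k + 3)).
Δs = -3/(k**4 + 10*k**3 + 35*k**2 + 50*k + 24), as required.
Telescoping: Σ = s_(7) − s_(1) = -119/720 − (-1/8) = -29/720.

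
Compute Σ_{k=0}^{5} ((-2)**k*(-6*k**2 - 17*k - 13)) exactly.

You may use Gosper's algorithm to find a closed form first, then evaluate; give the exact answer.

Σ = 5823

Step 1: r(k) = 2*(-6*k**2 - 29*k - 36)/(6*k**2 + 17*k + 13).
Normal form (A,B,C) = (-2, 1, k**2 + 17*k/6 + 13/6).
f must satisfy (-2)·f(k+1) − (1)·f(k) = k**2 + 17*k/6 + 13/6.
From deg A=0, deg B=0, deg C=2: d=2.
A polynomial solution: f(k) = -(k + 1)*(2*k + 1)/6.
Then R = B(k−1)f/C = -(k + 1)*(2*k + 1)/(6*k**2 + 17*k + 13), so s_k = R(k)·t_k = (-2)**k*(2*k**2 + 3*k + 1).
Δs = (-2)**k*(-6*k**2 - 17*k - 13), as required.
Evaluate s at k=6 and k=0: 5824 and 1; difference 5823.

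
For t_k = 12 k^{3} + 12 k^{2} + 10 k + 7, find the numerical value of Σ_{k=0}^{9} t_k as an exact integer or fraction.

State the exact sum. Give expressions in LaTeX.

Σ = 28240

t_(k+1)/t_k = (12*k**3 + 48*k**2 + 70*k + 41)/(12*k**3 + 12*k**2 + 10*k + 7).
Factor: A=1; B=1; C=k**3 + k**2 + 5*k/6 + 7/12.
Need (1)·f(k+1) − (1)·f(k) = k**3 + k**2 + 5*k/6 + 7/12.
From deg A=0, deg B=0, deg C=3: d=4.
Coefficient equations give f(k) = k*(3*k**3 - 2*k**2 + 2*k + 4)/12.
Then R = B(k−1)f/C = k*(3*k**3 - 2*k**2 + 2*k + 4)/(12*k**3 + 12*k**2 + 10*k + 7), so s_k = R(k)·t_k = k*(3*k**3 - 2*k**2 + 2*k + 4).
Check: Δs_k = 12*k**3 + 12*k**2 + 10*k + 7. ✓
Sum = s_(10) − s_(0); s_(10) = 28240, s_(0) = 0 ⇒ 28240.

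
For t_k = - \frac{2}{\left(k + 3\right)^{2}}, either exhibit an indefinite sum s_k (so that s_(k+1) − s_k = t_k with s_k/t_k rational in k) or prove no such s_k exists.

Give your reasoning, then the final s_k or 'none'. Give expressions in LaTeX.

t_(k+1)/t_k = (k + 3)**2/(k + 4)**2.
Normal form (A,B,C) = (k**2 + 6*k + 9, k**2 + 8*k + 16, 1).
Key eq: (k**2 + 6*k + 9)·f(k+1) = (k**2 + 6*k + 9)·f(k) + (1).
deg f ≤ 0 (via 2,2,0).
f = c0 ⇒ A·f(k+1) − B(k−1)·f(k) − C = -1. The system {-1 = 0} is inconsistent; no antidifference.

none — t_k is not Gosper-summable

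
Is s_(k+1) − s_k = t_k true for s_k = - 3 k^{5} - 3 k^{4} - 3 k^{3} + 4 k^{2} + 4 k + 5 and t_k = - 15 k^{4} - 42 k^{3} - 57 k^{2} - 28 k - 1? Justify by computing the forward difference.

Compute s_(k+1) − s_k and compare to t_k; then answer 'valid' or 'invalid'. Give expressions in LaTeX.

Valid: the claim telescopes to t_k.

s_(k+1) = -3*k**5 - 18*k**4 - 45*k**3 - 53*k**2 - 24*k + 4
s_(k+1) − s_k = -15*k**4 - 42*k**3 - 57*k**2 - 28*k - 1
(s_(k+1) − s_k) − t_k = 0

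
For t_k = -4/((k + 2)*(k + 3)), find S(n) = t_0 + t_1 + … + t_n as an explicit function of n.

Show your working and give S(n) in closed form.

S(n) = 2*(-n - 1)/(n + 3)

Compute t_(k+1)/t_k: get (k + 2)/(k + 4).
Gosper form: A/B · C(k+1)/C(k) with A=k + 2, B=k + 4, C=1.
Solve (k + 2)·f(k+1) − (k + 3)·f(k) = 1.
Degrees (1,1,0) ⇒ d ≤ 1.
Solve for f: f(k) = k/2 (degree 1 ≤ 1).
So s_k = (B(k−1)f/C)·t_k = (k*(k + 3)/2)·t_k = -2*k/(k + 2).
s_(k+1) − s_k = -4/(k**2 + 5*k + 6) = t_k.
Σ_(k=0)^n t_k = s_(n+1) − s_(0) = (2*(-n - 1)/(n + 3)) − (0), i.e. 2*(-n - 1)/(n + 3).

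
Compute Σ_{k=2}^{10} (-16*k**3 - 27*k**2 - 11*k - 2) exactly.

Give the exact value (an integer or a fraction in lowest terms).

The ratio is (16*k**3 + 75*k**2 + 113*k + 56)/(16*k**3 + 27*k**2 + 11*k + 2).
A = 1, B = 1, C = k**3 + 27*k**2/16 + 11*k/16 + 1/8.
f must satisfy (1)·f(k+1) − (1)·f(k) = k**3 + 27*k**2/16 + 11*k/16 + 1/8.
Degrees (0,0,3) ⇒ d ≤ 4.
Solve for f: f(k) = k*(4*k**3 + k**2 - 4*k + 1)/16 (degree 4 ≤ 4).
Then R = B(k−1)f/C = k*(4*k**3 + k**2 - 4*k + 1)/(16*k**3 + 27*k**2 + 11*k + 2), so s_k = R(k)·t_k = k*(-4*k**3 - k**2 + 4*k - 1).
s_(k+1) − s_k = -16*k**3 - 27*k**2 - 11*k - 2 = t_k.
Evaluate s at k=11 and k=2: -59422 and -58; difference -59364.

Σ = -59364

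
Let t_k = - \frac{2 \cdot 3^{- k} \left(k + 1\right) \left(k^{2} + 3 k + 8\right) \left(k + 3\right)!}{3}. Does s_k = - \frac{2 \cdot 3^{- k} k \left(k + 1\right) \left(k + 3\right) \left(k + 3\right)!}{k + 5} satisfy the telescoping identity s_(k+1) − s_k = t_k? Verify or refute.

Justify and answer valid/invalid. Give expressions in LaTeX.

Invalid: residual \frac{4 \cdot 3^{- k} \left(k + 1\right) \left(k^{3} + 8 k^{2} + 20 k + 40\right) \left(k + 3\right)!}{3 \left(k + 5\right) \left(k + 6\right)} ≠ 0.

s_(k+1) = -2*(k + 1)*(k + 2)*(k + 4)*factorial(k + 4)/(3*3**k*(k + 6))
s_(k+1) − s_k = -2*(k + 1)*(k**4 + 12*k**3 + 55*k**2 + 138*k + 160)*factorial(k + 3)/(3*3**k*(k + 5)*(k + 6))
(s_(k+1) − s_k) − t_k = 4*(k + 1)*(k**3 + 8*k**2 + 20*k + 40)*factorial(k + 3)/(3*3**k*(k + 5)*(k + 6))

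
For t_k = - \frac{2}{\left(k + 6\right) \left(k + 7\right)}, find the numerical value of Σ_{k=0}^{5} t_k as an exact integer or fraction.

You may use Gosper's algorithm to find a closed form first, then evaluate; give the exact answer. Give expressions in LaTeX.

The ratio is (k + 6)/(k + 8).
Normal form (A,B,C) = (k + 6, k + 8, 1).
Solve (k + 6)·f(k+1) − (k + 7)·f(k) = 1.
From deg A=1, deg B=1, deg C=0: d=1.
A polynomial solution: f(k) = k/6.
Get s_k = R·t_k = -k/(3*k + 18) with R(k) = B(k−1)f(k)/C(k) = k*(k + 7)/6.
s_(k+1) − s_k = -2/(k**2 + 13*k + 42) = t_k.
Σ_(k=0)^(5) t_k = s_(6) − s_(0) = -1/6 − (0) = -1/6.

Σ = -1/6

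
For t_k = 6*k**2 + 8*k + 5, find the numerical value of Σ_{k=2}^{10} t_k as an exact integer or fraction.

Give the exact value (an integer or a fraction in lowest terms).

Σ = 2781

The ratio is (6*k**2 + 20*k + 19)/(6*k**2 + 8*k + 5).
Normal form (A,B,C) = (1, 1, k**2 + 4*k/3 + 5/6).
Solve (1)·f(k+1) − (1)·f(k) = k**2 + 4*k/3 + 5/6.
Bound: deg f ≤ 3.
Solving with deg f ≤ 3: f(k) = k*(2*k**2 + k + 2)/6.
Certificate R = B(k−1)f/C = k*(2*k**2 + k + 2)/(6*k**2 + 8*k + 5) gives s_k = k*(2*k**2 + k + 2).
Check: Δs_k = 6*k**2 + 8*k + 5. ✓
Sum = s_(11) − s_(2); s_(11) = 2805, s_(2) = 24 ⇒ 2781.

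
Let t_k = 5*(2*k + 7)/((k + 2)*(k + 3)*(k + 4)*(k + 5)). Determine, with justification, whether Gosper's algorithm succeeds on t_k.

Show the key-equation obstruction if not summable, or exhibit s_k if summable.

Yes. s_k = 5*k*(k + 6)/(8*(k**2 + 6*k + 8)).

t_(k+1)/t_k = (k + 2)*(2*k + 9)/((k + 6)*(2*k + 7)).
Factor: A=k + 2; B=k + 6; C=k + 7/2.
Need (k + 2)·f(k+1) − (k + 5)·f(k) = k + 7/2.
From deg A=1, deg B=1, deg C=1: d=3.
Match coefficients ⇒ f(k) = k*(k + 3)*(k + 6)/16.
Then R = B(k−1)f/C = k*(k + 3)*(k + 5)*(k + 6)/(8*(2*k + 7)), so s_k = R(k)·t_k = 5*k*(k + 6)/(8*(k**2 + 6*k + 8)).
Verify: 5*(2*k + 7)/(k**4 + 14*k**3 + 71*k**2 + 154*k + 120) matches t_k.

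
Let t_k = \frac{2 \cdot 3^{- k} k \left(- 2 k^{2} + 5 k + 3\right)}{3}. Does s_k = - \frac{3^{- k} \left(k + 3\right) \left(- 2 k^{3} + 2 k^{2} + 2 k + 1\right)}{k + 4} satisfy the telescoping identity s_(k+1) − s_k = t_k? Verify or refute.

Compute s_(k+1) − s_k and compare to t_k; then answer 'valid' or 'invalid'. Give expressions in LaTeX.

s_(k+1) = (2*k**4 + 12*k**3 + 16*k**2 - 3*k - 12)/(3*3**k*(k + 5))
s_(k+1) − s_k = (-4*k**5 - 22*k**4 + 28*k**3 + 202*k**2 + 90*k - 3)/(3*3**k*(k**2 + 9*k + 20))
(s_(k+1) − s_k) − t_k = (4*k**4 + 12*k**3 - 52*k**2 - 30*k - 3)/(3*3**k*(k**2 + 9*k + 20))

Invalid: residual \frac{3^{- k} \left(4 k^{4} + 12 k^{3} - 52 k^{2} - 30 k - 3\right)}{3 \left(k^{2} + 9 k + 20\right)} ≠ 0.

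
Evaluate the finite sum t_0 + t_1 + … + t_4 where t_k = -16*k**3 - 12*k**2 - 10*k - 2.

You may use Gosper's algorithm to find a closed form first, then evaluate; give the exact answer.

Σ = -2070

The ratio is (8*k**3 + 30*k**2 + 41*k + 20)/(8*k**3 + 6*k**2 + 5*k + 1).
So A=1 and B=1, with C=k**3 + 3*k**2/4 + 5*k/8 + 1/8.
Set up (1)·f(k+1) − (1)·f(k) − (k**3 + 3*k**2/4 + 5*k/8 + 1/8) = 0.
From deg A=0, deg B=0, deg C=3: d=4.
Solve for f: f(k) = k*(2*k - 1)*(2*k**2 - k + 1)/16 (degree 4 ≤ 4).
R(k) = B(k−1)·f(k)/C(k) = k*(2*k - 1)*(2*k**2 - k + 1)/(2*(4*k + 1)*(2*k**2 + k + 1)); s_k = R·t_k = k*(-4*k**3 + 4*k**2 - 3*k + 1).
Check: Δs_k = -16*k**3 - 12*k**2 - 10*k - 2. ✓
Σ_(k=0)^(4) t_k = s_(5) − s_(0) = -2070 − (0) = -2070.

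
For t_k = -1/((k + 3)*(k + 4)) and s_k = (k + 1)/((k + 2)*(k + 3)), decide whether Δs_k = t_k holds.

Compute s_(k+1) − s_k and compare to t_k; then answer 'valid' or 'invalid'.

Invalid: residual 2/(k**3 + 9*k**2 + 26*k + 24) ≠ 0.

s_(k+1) = (k + 2)/((k + 3)*(k + 4))
s_(k+1) − s_k = -k/(k**3 + 9*k**2 + 26*k + 24)
(s_(k+1) − s_k) − t_k = 2/(k**3 + 9*k**2 + 26*k + 24)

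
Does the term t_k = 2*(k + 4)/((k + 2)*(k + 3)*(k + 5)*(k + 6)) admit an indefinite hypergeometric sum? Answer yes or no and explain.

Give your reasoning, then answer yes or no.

Ratio r(k) = (k + 2)*(k + 5)**2/((k + 4)**2*(k + 7)).
A = k + 2, B = k + 7, C = k**2 + 8*k + 16.
Key eq: (k + 2)·f(k+1) = (k + 6)·f(k) + (k**2 + 8*k + 16).
Bound: deg f ≤ 4.
A polynomial solution: f(k) = k*(k + 3)*(k + 4)*(k + 7)/20.
Get s_k = R·t_k = k*(k + 7)/(10*(k**2 + 7*k + 10)) with R(k) = B(k−1)f(k)/C(k) = k*(k + 3)*(k + 6)*(k + 7)/(20*(k + 4)).
Verify: 2*(k + 4)/(k**4 + 16*k**3 + 91*k**2 + 216*k + 180) matches t_k.

Yes. s_k = k*(k + 7)/(10*(k**2 + 7*k + 10)).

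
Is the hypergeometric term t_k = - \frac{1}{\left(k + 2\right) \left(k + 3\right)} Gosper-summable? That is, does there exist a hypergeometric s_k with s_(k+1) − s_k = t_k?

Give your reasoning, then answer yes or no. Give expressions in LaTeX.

Yes. s_k = - \frac{k}{2 k + 4}.

Compute t_(k+1)/t_k: get (k + 2)/(k + 4).
Gosper form: A/B · C(k+1)/C(k) with A=k + 2, B=k + 4, C=1.
Solve (k + 2)·f(k+1) − (k + 3)·f(k) = 1.
Bound: deg f ≤ 1.
Solve for f: f(k) = k/2 (degree 1 ≤ 1).
Then R = B(k−1)f/C = k*(k + 3)/2, so s_k = R(k)·t_k = -k/(2*k + 4).
s_(k+1) − s_k = -1/(k**2 + 5*k + 6) = t_k.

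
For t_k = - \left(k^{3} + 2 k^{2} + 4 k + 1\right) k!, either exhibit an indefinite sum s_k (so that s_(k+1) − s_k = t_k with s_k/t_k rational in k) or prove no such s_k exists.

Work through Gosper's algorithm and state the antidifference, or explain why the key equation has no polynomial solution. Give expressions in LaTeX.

Step 1: r(k) = (k**4 + 6*k**3 + 16*k**2 + 19*k + 8)/(k**3 + 2*k**2 + 4*k + 1).
So A=k + 1 and B=1, with C=k**3 + 2*k**2 + 4*k + 1.
Solve (k + 1)·f(k+1) − (1)·f(k) = k**3 + 2*k**2 + 4*k + 1.
Degrees (1,0,3) ⇒ d ≤ 2.
Solve for f: f(k) = k**2 + 1 (degree 2 ≤ 2).
Get s_k = R·t_k = -(k**2 + 1)*factorial(k) with R(k) = B(k−1)f(k)/C(k) = (k**2 + 1)/(k**3 + 2*k**2 + 4*k + 1).
Verify: -(k**3 + 2*k**2 + 4*k + 1)*factorial(k) matches t_k.

s_k = - \left(k^{2} + 1\right) k!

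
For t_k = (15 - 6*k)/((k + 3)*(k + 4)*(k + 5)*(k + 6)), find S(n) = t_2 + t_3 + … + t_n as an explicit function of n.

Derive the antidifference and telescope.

S(n) = (-2*n**3 - 30*n**2 + 167*n - 135)/(105*(n**3 + 15*n**2 + 74*n + 120))

r(k) = (k + 3)*(2*k - 3)/((k + 7)*(2*k - 5)) after simplifying.
A = k + 3, B = k + 7, C = k - 5/2.
Set up (k + 3)·f(k+1) − (k + 6)·f(k) − (k - 5/2) = 0.
d = 3 from the (1,1,1) case.
A polynomial solution: f(k) = -k*(k**2 + 12*k + 137)/180.
Get s_k = R·t_k = k*(k**2 + 12*k + 137)/(30*(k + 3)*(k + 4)*(k + 5)) with R(k) = B(k−1)f(k)/C(k) = -k*(k + 6)*(k**2 + 12*k + 137)/(90*(2*k - 5)).
Verify: 3*(5 - 2*k)/(k**4 + 18*k**3 + 119*k**2 + 342*k + 360) matches t_k.
Σ_(k=2)^n t_k = s_(n+1) − s_(2) = ((n**3 + 15*n**2 + 164*n + 150)/(30*(n**3 + 15*n**2 + 74*n + 120))) − (11/210), i.e. (-2*n**3 - 30*n**2 + 167*n - 135)/(105*(n**3 + 15*n**2 + 74*n + 120)).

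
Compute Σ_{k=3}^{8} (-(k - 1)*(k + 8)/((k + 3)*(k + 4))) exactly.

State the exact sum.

Ratio r(k) = k*(k + 3)*(k + 9)/((k - 1)*(k + 5)*(k + 8)).
A = k + 3, B = k + 5, C = k**2 + 7*k - 8.
Set up (k + 3)·f(k+1) − (k + 4)·f(k) − (k**2 + 7*k - 8) = 0.
Degrees (1,1,2) ⇒ d ≤ 2.
A polynomial solution: f(k) = k*(3*k - 11)/3.
Get s_k = R·t_k = k*(11 - 3*k)/(3*(k + 3)) with R(k) = B(k−1)f(k)/C(k) = k*(k + 4)*(3*k - 11)/(3*(k - 1)*(k + 8)).
Verify: (-k**2 - 7*k + 8)/(k**2 + 7*k + 12) matches t_k.
Sum = s_(9) − s_(3); s_(9) = -4, s_(3) = 1/3 ⇒ -13/3.

Σ = -13/3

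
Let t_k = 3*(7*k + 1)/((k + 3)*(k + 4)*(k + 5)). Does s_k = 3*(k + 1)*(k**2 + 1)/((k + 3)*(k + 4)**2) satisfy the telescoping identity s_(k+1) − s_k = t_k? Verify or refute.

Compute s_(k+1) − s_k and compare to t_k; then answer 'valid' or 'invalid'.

s_(k+1) = 3*(k + 2)*((k + 1)**2 + 1)/((k + 4)*(k + 5)**2)
s_(k+1) − s_k = 3*(10*k**3 + 58*k**2 + 65*k + 23)/(k**5 + 21*k**4 + 175*k**3 + 723*k**2 + 1480*k + 1200)
(s_(k+1) − s_k) − t_k = 9*(k**3 - 2*k**2 - 28*k + 1)/(k**5 + 21*k**4 + 175*k**3 + 723*k**2 + 1480*k + 1200)

Invalid: residual 9*(k**3 - 2*k**2 - 28*k + 1)/(k**5 + 21*k**4 + 175*k**3 + 723*k**2 + 1480*k + 1200) ≠ 0.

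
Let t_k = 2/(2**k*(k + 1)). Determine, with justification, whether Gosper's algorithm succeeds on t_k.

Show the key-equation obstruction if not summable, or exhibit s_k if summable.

Step 1: r(k) = (k + 1)/(2*(k + 2)).
Normal form (A,B,C) = (k/2 + 1/2, k + 2, 1).
Solve (k/2 + 1/2)·f(k+1) − (k + 1)·f(k) = 1.
deg f ≤ -1 (via 1,1,0).
Negative degree bound (-1): no f exists, t_k not Gosper-summable.

No — t_k has no hypergeometric antidifference.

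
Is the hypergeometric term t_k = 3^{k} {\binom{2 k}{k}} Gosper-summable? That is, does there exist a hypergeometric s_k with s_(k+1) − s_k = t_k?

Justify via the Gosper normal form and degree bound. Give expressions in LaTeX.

No. Not Gosper-summable.

r(k) = 6*(2*k + 1)/(k + 1) after simplifying.
Gosper form: A/B · C(k+1)/C(k) with A=12*k + 6, B=k + 1, C=1.
Set up (12*k + 6)·f(k+1) − (k)·f(k) − (1) = 0.
Bound: deg f ≤ -1.
Negative degree bound (-1): no f exists, t_k not Gosper-summable.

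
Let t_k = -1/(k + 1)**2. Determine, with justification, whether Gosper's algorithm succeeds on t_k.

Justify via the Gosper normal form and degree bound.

Compute t_(k+1)/t_k: get (k + 1)**2/(k + 2)**2.
Normal form (A,B,C) = (k**2 + 2*k + 1, k**2 + 4*k + 4, 1).
Solve (k**2 + 2*k + 1)·f(k+1) − (k**2 + 2*k + 1)·f(k) = 1.
deg f ≤ 0 (via 2,2,0).
Write f(k) = c0. Then LHS − RHS = -1, requiring -1 = 0: contradictory. No certificate.

No. Not Gosper-summable.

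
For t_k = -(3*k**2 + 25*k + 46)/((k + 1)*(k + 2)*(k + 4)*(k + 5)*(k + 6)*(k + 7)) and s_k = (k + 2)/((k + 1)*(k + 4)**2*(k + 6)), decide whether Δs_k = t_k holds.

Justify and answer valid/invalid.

s_(k+1) = (k + 3)/((k + 2)*(k + 5)**2*(k + 7))
s_(k+1) − s_k = (k + 3)/((k + 2)*(k + 5)**2*(k + 7)) - (k + 2)/((k + 1)*(k + 4)**2*(k + 6))
(s_(k+1) − s_k) − t_k = 2*(4*k**3 + 51*k**2 + 205*k + 254)/(k**8 + 34*k**7 + 492*k**6 + 3942*k**5 + 19023*k**4 + 56184*k**3 + 98084*k**2 + 91040*k + 33600)

Invalid: residual 2*(4*k**3 + 51*k**2 + 205*k + 254)/(k**8 + 34*k**7 + 492*k**6 + 3942*k**5 + 19023*k**4 + 56184*k**3 + 98084*k**2 + 91040*k + 33600) ≠ 0.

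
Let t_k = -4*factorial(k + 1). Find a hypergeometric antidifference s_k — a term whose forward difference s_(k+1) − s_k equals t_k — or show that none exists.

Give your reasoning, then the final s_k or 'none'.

r(k) = k + 2 after simplifying.
So A=k + 2 and B=1, with C=1.
Solve (k + 2)·f(k+1) − (1)·f(k) = 1.
d = -1 from the (1,0,0) case.
Bound -1 < 0, so the key equation has no polynomial solution.

none (Gosper's algorithm certifies no s_k)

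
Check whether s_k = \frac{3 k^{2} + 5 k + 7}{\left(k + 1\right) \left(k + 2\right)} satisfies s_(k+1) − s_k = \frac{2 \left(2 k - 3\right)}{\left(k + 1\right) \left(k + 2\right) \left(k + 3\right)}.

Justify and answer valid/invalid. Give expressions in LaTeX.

Valid — Δs_k = t_k.

s_(k+1) = (5*k + 3*(k + 1)**2 + 12)/((k + 2)*(k + 3))
s_(k+1) − s_k = 2*(2*k - 3)/(k**3 + 6*k**2 + 11*k + 6)
(s_(k+1) − s_k) − t_k = 0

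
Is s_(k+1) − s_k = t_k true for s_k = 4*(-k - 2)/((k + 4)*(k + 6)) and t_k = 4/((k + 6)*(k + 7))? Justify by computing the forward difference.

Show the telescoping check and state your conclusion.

Invalid: residual 8*(-2*k - 11)/(k**4 + 22*k**3 + 179*k**2 + 638*k + 840) ≠ 0.

s_(k+1) = 4*(-k - 3)/((k + 5)*(k + 7))
s_(k+1) − s_k = 4*(k**2 + 5*k - 2)/(k**4 + 22*k**3 + 179*k**2 + 638*k + 840)
(s_(k+1) − s_k) − t_k = 8*(-2*k - 11)/(k**4 + 22*k**3 + 179*k**2 + 638*k + 840)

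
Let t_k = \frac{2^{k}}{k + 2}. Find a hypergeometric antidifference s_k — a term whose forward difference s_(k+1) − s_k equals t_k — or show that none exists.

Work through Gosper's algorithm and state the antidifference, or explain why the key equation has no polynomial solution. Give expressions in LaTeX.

not Gosper-summable; s_k does not exist

Step 1: r(k) = 2*(k + 2)/(k + 3).
Take A(k)=2*k + 4, B(k)=k + 3, C(k)=1.
Set up (2*k + 4)·f(k+1) − (k + 2)·f(k) − (1) = 0.
deg f ≤ -1 (via 1,1,0).
Negative degree bound (-1): no f exists, t_k not Gosper-summable.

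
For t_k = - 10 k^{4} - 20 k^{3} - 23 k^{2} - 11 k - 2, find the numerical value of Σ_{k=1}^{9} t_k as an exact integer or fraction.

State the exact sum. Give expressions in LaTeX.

Σ = -200898

Ratio r(k) = (10*k**4 + 60*k**3 + 143*k**2 + 157*k + 66)/(10*k**4 + 20*k**3 + 23*k**2 + 11*k + 2).
A = 1, B = 1, C = k**4 + 2*k**3 + 23*k**2/10 + 11*k/10 + 1/5.
Key eq: (1)·f(k+1) = (1)·f(k) + (k**4 + 2*k**3 + 23*k**2/10 + 11*k/10 + 1/5).
Degrees (0,0,4) ⇒ d ≤ 5.
Match coefficients ⇒ f(k) = k**2*(2*k**3 + k - 1)/10.
R(k) = B(k−1)·f(k)/C(k) = k**2*(2*k**3 + k - 1)/(10*k**4 + 20*k**3 + 23*k**2 + 11*k + 2); s_k = R·t_k = k**2*(-2*k**3 - k + 1).
s_(k+1) − s_k = -10*k**4 - 20*k**3 - 23*k**2 - 11*k - 2 = t_k.
Telescoping: Σ = s_(10) − s_(1) = -200900 − (-2) = -200898.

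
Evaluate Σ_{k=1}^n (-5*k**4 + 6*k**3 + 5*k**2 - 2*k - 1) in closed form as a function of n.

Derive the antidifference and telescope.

S(n) = n*(-n**4 - n**3 + 3*n**2 + 3*n - 1)

Step 1: r(k) = (5*k**4 + 14*k**3 + 7*k**2 - 6*k - 3)/(5*k**4 - 6*k**3 - 5*k**2 + 2*k + 1).
Factor: A=1; B=1; C=k**4 - 6*k**3/5 - k**2 + 2*k/5 + 1/5.
Set up (1)·f(k+1) − (1)·f(k) − (k**4 - 6*k**3/5 - k**2 + 2*k/5 + 1/5) = 0.
Bound: deg f ≤ 5.
Match coefficients ⇒ f(k) = k*(k**2 - 3*k + 1)*(k**2 - k - 1)/5.
So s_k = (B(k−1)f/C)·t_k = (k*(k**2 - 3*k + 1)/(5*k**2 - k - 1))·t_k = k*(-k**4 + 4*k**3 - 3*k**2 - 2*k + 1).
Verify: -5*k**4 + 6*k**3 + 5*k**2 - 2*k - 1 matches t_k.
s_(n+1) = -n**5 - n**4 + 3*n**3 + 3*n**2 - n - 1 and s_(1) = -1, so S(n) = n*(-n**4 - n**3 + 3*n**2 + 3*n - 1).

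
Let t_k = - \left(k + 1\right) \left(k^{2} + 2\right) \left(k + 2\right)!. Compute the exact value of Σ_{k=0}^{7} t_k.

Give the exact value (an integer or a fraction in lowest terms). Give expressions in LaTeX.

Σ = -159667192

The ratio is (k + 2)*(k + 3)*((k + 1)**2 + 2)/((k + 1)*(k**2 + 2)).
So A=k + 3 and B=1, with C=k**3 + k**2 + 2*k + 2.
f must satisfy (k + 3)·f(k+1) − (1)·f(k) = k**3 + k**2 + 2*k + 2.
Degrees (1,0,3) ⇒ d ≤ 2.
A polynomial solution: f(k) = k**2 - 3*k + 4.
R(k) = B(k−1)·f(k)/C(k) = (k**2 - 3*k + 4)/((k + 1)*(k**2 + 2)); s_k = R·t_k = -(k**2 - 3*k + 4)*factorial(k + 2).
Verify: -(k + 1)*(k**2 + 2)*factorial(k + 2) matches t_k.
Σ_(k=0)^(7) t_k = s_(8) − s_(0) = -159667200 − (-8) = -159667192.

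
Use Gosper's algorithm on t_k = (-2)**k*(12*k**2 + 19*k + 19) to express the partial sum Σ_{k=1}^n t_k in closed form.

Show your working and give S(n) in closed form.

The ratio is 2*(-12*k**2 - 43*k - 50)/(12*k**2 + 19*k + 19).
So A=-2 and B=1, with C=k**2 + 19*k/12 + 19/12.
Key eq: (-2)·f(k+1) = (1)·f(k) + (k**2 + 19*k/12 + 19/12).
From deg A=0, deg B=0, deg C=2: d=2.
Solving with deg f ≤ 2: f(k) = -(4*k**2 + k + 3)/12.
R(k) = B(k−1)·f(k)/C(k) = -(4*k**2 + k + 3)/(12*k**2 + 19*k + 19); s_k = R·t_k = (-2)**k*(-4*k**2 - k - 3).
s_(k+1) − s_k = (-2)**k*(12*k**2 + 19*k + 19) = t_k.
s_(n+1) = 2*(-2)**n*(4*n**2 + 9*n + 8) and s_(1) = 16, so S(n) = 8*(-2)**n*n**2 + 18*(-2)**n*n + 16*(-2)**n - 16.

S(n) = 8*(-2)**n*n**2 + 18*(-2)**n*n + 16*(-2)**n - 16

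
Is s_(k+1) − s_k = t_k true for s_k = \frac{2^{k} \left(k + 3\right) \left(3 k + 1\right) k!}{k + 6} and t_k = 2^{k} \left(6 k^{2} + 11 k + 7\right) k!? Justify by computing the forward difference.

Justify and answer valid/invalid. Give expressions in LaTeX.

s_(k+1) = 2**(k + 1)*(k + 4)*(3*k + 4)*factorial(k + 1)/(k + 7)
s_(k+1) − s_k = 2**k*(6*k**4 + 71*k**3 + 261*k**2 + 343*k + 171)*factorial(k)/((k + 6)*(k + 7))
(s_(k+1) − s_k) − t_k = -3*2**k*(6*k**3 + 47*k**2 + 70*k + 41)*factorial(k)/((k + 6)*(k + 7))

Invalid: residual - \frac{3 \cdot 2^{k} \left(6 k^{3} + 47 k^{2} + 70 k + 41\right) k!}{\left(k + 6\right) \left(k + 7\right)} ≠ 0.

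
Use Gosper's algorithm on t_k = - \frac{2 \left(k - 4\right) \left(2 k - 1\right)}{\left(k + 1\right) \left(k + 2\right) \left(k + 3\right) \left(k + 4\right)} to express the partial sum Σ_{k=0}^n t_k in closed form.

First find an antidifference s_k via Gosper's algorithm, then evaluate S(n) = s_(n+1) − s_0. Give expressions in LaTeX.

S(n) = \frac{- n^{3} - n^{2} - 16 n - 16}{2 \left(n^{3} + 9 n^{2} + 26 n + 24\right)}

t_(k+1)/t_k = (k - 3)*(k + 1)*(2*k + 1)/((k - 4)*(k + 5)*(2*k - 1)).
Factor: A=k + 1; B=k + 5; C=k**2 - 9*k/2 + 2.
f must satisfy (k + 1)·f(k+1) − (k + 4)·f(k) = k**2 - 9*k/2 + 2.
d = 3 from the (1,1,2) case.
A polynomial solution: f(k) = k*(k**2 - 2*k + 17)/8.
Get s_k = R·t_k = k*(-k**2 + 2*k - 17)/(2*(k**3 + 6*k**2 + 11*k + 6)) with R(k) = B(k−1)f(k)/C(k) = k*(k + 4)*(k**2 - 2*k + 17)/(4*(k - 4)*(2*k - 1)).
Δs = 2*(-2*k**2 + 9*k - 4)/(k**4 + 10*k**3 + 35*k**2 + 50*k + 24), as required.
Evaluate: s_(n+1) = (-n**3 - n**2 - 16*n - 16)/(2*(n**3 + 9*n**2 + 26*n + 24)); subtract s_(0) = 0 ⇒ S(n) = (-n**3 - n**2 - 16*n - 16)/(2*(n**3 + 9*n**2 + 26*n + 24)).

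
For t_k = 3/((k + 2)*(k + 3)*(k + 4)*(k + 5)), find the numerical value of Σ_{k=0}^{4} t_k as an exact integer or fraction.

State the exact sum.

t_(k+1)/t_k = (k + 2)/(k + 6).
A = k + 2, B = k + 6, C = 1.
Solve (k + 2)·f(k+1) − (k + 5)·f(k) = 1.
From deg A=1, deg B=1, deg C=0: d=3.
Solve for f: f(k) = k*(k**2 + 9*k + 26)/72 (degree 3 ≤ 3).
Certificate R = B(k−1)f/C = k*(k + 5)*(k**2 + 9*k + 26)/72 gives s_k = k*(k**2 + 9*k + 26)/(24*(k + 2)*(k + 3)*(k + 4)).
Check: Δs_k = 3/(k**4 + 14*k**3 + 71*k**2 + 154*k + 120). ✓
Sum = s_(5) − s_(0); s_(5) = 5/126, s_(0) = 0 ⇒ 5/126.

Σ = 5/126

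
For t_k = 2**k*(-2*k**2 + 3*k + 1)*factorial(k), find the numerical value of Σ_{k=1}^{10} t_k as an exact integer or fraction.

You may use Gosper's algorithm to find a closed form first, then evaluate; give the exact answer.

Step 1: r(k) = 2*(2*k**3 + 3*k**2 - k - 2)/(2*k**2 - 3*k - 1).
A = 2*k + 2, B = 1, C = k**2 - 3*k/2 - 1/2.
Solve (2*k + 2)·f(k+1) − (1)·f(k) = k**2 - 3*k/2 - 1/2.
Bound: deg f ≤ 1.
Coefficient equations give f(k) = (k - 3)/2.
So s_k = (B(k−1)f/C)·t_k = ((k - 3)/(2*k**2 - 3*k - 1))·t_k = -2**k*(k - 3)*factorial(k).
Verify: 2**k*(-2*k**2 + 3*k + 1)*factorial(k) matches t_k.
Evaluate s at k=11 and k=1: -653996851200 and 4; difference -653996851204.

Σ = -653996851204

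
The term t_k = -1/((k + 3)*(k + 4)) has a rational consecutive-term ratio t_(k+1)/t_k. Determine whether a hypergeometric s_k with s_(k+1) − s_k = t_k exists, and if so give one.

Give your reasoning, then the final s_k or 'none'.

s_k = -k/(3*k + 9)

Compute t_(k+1)/t_k: get (k + 3)/(k + 5).
A = k + 3, B = k + 5, C = 1.
Solve (k + 3)·f(k+1) − (k + 4)·f(k) = 1.
deg f ≤ 1 (via 1,1,0).
Solve for f: f(k) = k/3 (degree 1 ≤ 1).
Then R = B(k−1)f/C = k*(k + 4)/3, so s_k = R(k)·t_k = -k/(3*k + 9).
Δs = -1/(k**2 + 7*k + 12), as required.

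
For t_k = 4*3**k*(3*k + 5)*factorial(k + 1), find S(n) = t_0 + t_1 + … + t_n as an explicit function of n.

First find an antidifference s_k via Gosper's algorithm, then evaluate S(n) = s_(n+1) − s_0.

r(k) = 3*(k + 2)*(3*k + 8)/(3*k + 5) after simplifying.
Take A(k)=3*k + 6, B(k)=1, C(k)=k + 5/3.
Set up (3*k + 6)·f(k+1) − (1)·f(k) − (k + 5/3) = 0.
From deg A=1, deg B=0, deg C=1: d=0.
Match coefficients ⇒ f(k) = 1/3.
R(k) = B(k−1)·f(k)/C(k) = 1/(3*k + 5); s_k = R·t_k = 4*3**k*factorial(k + 1).
s_(k+1) − s_k = 4*3**k*(3*k + 5)*factorial(k + 1) = t_k.
s_(n+1) = 12*3**n*factorial(n + 2) and s_(0) = 4, so S(n) = 12*3**n*factorial(n + 2) - 4.

S(n) = 12*3**n*factorial(n + 2) - 4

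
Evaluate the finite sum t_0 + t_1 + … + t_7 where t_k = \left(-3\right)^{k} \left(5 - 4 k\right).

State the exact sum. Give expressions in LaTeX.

Ratio r(k) = 3*(1 - 4*k)/(4*k - 5).
So A=-3 and B=1, with C=k - 5/4.
Solve (-3)·f(k+1) − (1)·f(k) = k - 5/4.
d = 1 from the (0,0,1) case.
Coefficient equations give f(k) = -(k - 2)/4.
Then R = B(k−1)f/C = -(k - 2)/(4*k - 5), so s_k = R(k)·t_k = (-3)**k*(k - 2).
Δs = (-3)**k*(5 - 4*k), as required.
Telescoping: Σ = s_(8) − s_(0) = 39366 − (-2) = 39368.

Σ = 39368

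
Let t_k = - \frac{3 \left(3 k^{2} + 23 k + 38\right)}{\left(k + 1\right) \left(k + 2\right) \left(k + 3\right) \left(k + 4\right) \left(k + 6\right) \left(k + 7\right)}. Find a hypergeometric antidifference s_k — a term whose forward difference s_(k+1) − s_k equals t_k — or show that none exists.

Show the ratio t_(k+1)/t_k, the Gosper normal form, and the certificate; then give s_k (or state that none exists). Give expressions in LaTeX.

Compute t_(k+1)/t_k: get (k + 1)*(k + 6)*(23*k + 3*(k + 1)**2 + 61)/((k + 5)*(k + 8)*(3*k**2 + 23*k + 38)).
So A=k + 1 and B=k + 8, with C=k**3 + 38*k**2/3 + 51*k + 190/3.
f must satisfy (k + 1)·f(k+1) − (k + 7)·f(k) = k**3 + 38*k**2/3 + 51*k + 190/3.
Degrees (1,1,3) ⇒ d ≤ 6.
Coefficient equations give f(k) = k*(k + 2)*(k + 4)*(k + 5)*(k**2 + 10*k + 27)/54.
So s_k = (B(k−1)f/C)·t_k = (k*(k + 2)*(k + 4)*(k + 7)*(k**2 + 10*k + 27)/(18*(3*k**2 + 23*k + 38)))·t_k = k*(-k**2 - 10*k - 27)/(6*(k**3 + 10*k**2 + 27*k + 18)).
Δs = 3*(-3*k**2 - 23*k - 38)/(k**6 + 23*k**5 + 207*k**4 + 925*k**3 + 2144*k**2 + 2412*k + 1008), as required.

s_k = \frac{k \left(- k^{2} - 10 k - 27\right)}{6 \left(k^{3} + 10 k^{2} + 27 k + 18\right)}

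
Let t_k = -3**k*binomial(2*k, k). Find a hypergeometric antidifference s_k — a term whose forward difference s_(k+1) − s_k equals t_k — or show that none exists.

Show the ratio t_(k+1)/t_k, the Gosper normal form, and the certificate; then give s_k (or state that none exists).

Compute t_(k+1)/t_k: get 6*(2*k + 1)/(k + 1).
Normal form (A,B,C) = (12*k + 6, k + 1, 1).
Set up (12*k + 6)·f(k+1) − (k)·f(k) − (1) = 0.
Degrees (1,1,0) ⇒ d ≤ -1.
Negative degree bound (-1): no f exists, t_k not Gosper-summable.

not Gosper-summable; s_k does not exist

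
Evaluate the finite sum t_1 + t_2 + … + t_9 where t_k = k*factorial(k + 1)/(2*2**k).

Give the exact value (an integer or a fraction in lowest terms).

Compute t_(k+1)/t_k: get (k + 1)*(k + 2)/(2*k).
Normal form (A,B,C) = (k/2 + 1, 1, k).
Solve (k/2 + 1)·f(k+1) − (1)·f(k) = k.
deg f ≤ 0 (via 1,0,1).
Coefficient equations give f(k) = 2.
Then R = B(k−1)f/C = 2/k, so s_k = R(k)·t_k = factorial(k + 1)/2**k.
Δs = k*factorial(k + 1)/(2*2**k), as required.
Σ_(k=1)^(9) t_k = s_(10) − s_(1) = 155925/4 − (1) = 155921/4.

Σ = 155921/4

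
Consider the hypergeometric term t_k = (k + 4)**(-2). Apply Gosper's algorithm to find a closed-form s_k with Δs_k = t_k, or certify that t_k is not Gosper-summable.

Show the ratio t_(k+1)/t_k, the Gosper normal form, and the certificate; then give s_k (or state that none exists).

no hypergeometric antidifference exists

Compute t_(k+1)/t_k: get (k + 4)**2/(k + 5)**2.
So A=k**2 + 8*k + 16 and B=k**2 + 10*k + 25, with C=1.
f must satisfy (k**2 + 8*k + 16)·f(k+1) − (k**2 + 8*k + 16)·f(k) = 1.
Bound: deg f ≤ 0.
Write f(k) = c0. Then LHS − RHS = -1, requiring -1 = 0: contradictory. No certificate.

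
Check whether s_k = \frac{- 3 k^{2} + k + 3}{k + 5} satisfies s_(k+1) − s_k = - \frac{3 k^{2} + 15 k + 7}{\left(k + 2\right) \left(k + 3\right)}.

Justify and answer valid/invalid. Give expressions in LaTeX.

Invalid: residual \frac{66 \left(k^{2} + 4 k + 2\right)}{k^{4} + 16 k^{3} + 91 k^{2} + 216 k + 180} ≠ 0.

s_(k+1) = (k - 3*(k + 1)**2 + 4)/(k + 6)
s_(k+1) − s_k = (-3*k**2 - 33*k - 13)/(k**2 + 11*k + 30)
(s_(k+1) − s_k) − t_k = 66*(k**2 + 4*k + 2)/(k**4 + 16*k**3 + 91*k**2 + 216*k + 180)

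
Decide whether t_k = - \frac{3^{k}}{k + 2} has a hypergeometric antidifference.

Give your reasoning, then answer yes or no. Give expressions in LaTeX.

No. Not Gosper-summable.

t_(k+1)/t_k = 3*(k + 2)/(k + 3).
Normal form (A,B,C) = (3*k + 6, k + 3, 1).
f must satisfy (3*k + 6)·f(k+1) − (k + 2)·f(k) = 1.
Bound: deg f ≤ -1.
deg f ≤ -1 is impossible — no certificate.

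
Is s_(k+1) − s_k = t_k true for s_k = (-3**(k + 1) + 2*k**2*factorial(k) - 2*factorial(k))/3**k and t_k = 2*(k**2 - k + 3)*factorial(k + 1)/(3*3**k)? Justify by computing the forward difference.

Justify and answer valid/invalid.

valid (s_(k+1) − s_k reduces to t_k)

s_(k+1) = (-9*3**k + 2*k**3*factorial(k) + 6*k**2*factorial(k) + 4*k*factorial(k))/(3*3**k)
s_(k+1) − s_k = 2*(k**2 - k + 3)*factorial(k + 1)/(3*3**k)
(s_(k+1) − s_k) − t_k = 0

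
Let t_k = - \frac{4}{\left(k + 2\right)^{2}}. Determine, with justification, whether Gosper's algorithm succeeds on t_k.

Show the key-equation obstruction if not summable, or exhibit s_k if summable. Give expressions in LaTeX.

No — key equation has no polynomial f.

r(k) = (k + 2)**2/(k + 3)**2 after simplifying.
Factor: A=k**2 + 4*k + 4; B=k**2 + 6*k + 9; C=1.
f must satisfy (k**2 + 4*k + 4)·f(k+1) − (k**2 + 4*k + 4)·f(k) = 1.
d = 0 from the (2,2,0) case.
Generic f = c0 gives residual -1; -1 = 0 cannot hold, so t_k is not Gosper-summable.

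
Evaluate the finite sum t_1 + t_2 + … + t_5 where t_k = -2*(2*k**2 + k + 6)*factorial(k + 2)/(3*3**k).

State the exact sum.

The ratio is (k + 3)*(k + 2*(k + 1)**2 + 7)/(3*(2*k**2 + k + 6)).
A = k/3 + 1, B = 1, C = k**2 + k/2 + 3.
f must satisfy (k/3 + 1)·f(k+1) − (1)·f(k) = k**2 + k/2 + 3.
deg f ≤ 1 (via 1,0,2).
Coefficient equations give f(k) = 3*(2*k - 1)/2.
R(k) = B(k−1)·f(k)/C(k) = 3*(2*k - 1)/(2*k**2 + k + 6); s_k = R·t_k = -2*(2*k - 1)*factorial(k + 2)/3**k.
Δs = -2*(2*k**2 + k + 6)*factorial(k + 2)/(3*3**k), as required.
Sum = s_(6) − s_(1); s_(6) = -98560/81, s_(1) = -4 ⇒ -98236/81.

Σ = -98236/81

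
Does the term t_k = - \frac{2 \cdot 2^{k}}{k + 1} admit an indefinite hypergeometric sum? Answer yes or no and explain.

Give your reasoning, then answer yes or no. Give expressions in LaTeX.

t_(k+1)/t_k = 2*(k + 1)/(k + 2).
Factor: A=2*k + 2; B=k + 2; C=1.
Key eq: (2*k + 2)·f(k+1) = (k + 1)·f(k) + (1).
From deg A=1, deg B=1, deg C=0: d=-1.
Bound -1 < 0, so the key equation has no polynomial solution.

No. Not Gosper-summable.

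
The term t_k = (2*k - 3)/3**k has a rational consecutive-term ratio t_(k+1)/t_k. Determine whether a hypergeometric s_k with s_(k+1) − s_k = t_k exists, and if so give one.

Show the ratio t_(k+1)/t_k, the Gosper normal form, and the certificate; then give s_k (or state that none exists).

s_k = 3**(1 - k)*(1 - k)

The ratio is (2*k - 1)/(3*(2*k - 3)).
So A=1/3 and B=1, with C=k - 3/2.
Solve (1/3)·f(k+1) − (1)·f(k) = k - 3/2.
Degrees (0,0,1) ⇒ d ≤ 1.
A polynomial solution: f(k) = -3*(k - 1)/2.
So s_k = (B(k−1)f/C)·t_k = (-3*(k - 1)/(2*k - 3))·t_k = 3**(1 - k)*(1 - k).
s_(k+1) − s_k = (2*k - 3)/3**k = t_k.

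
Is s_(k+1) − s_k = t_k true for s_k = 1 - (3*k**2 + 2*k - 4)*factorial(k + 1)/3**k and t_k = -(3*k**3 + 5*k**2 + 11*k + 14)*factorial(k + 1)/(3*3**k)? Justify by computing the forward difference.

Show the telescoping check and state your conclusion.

s_(k+1) = -3**(-k - 1)*(2*k + 3*(k + 1)**2 - 2)*factorial(k + 2) + 1
s_(k+1) − s_k = -(3*k**3 + 5*k**2 + 11*k + 14)*factorial(k + 1)/(3*3**k)
(s_(k+1) − s_k) − t_k = 0

valid; difference matches t_k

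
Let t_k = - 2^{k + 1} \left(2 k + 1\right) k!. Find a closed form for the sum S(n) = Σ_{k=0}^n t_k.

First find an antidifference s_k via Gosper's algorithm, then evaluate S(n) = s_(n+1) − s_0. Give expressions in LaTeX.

S(n) = - 4 \cdot 2^{n} \left(n + 1\right)! + 2

The ratio is 2*(k + 1)*(2*k + 3)/(2*k + 1).
Normal form (A,B,C) = (2*k + 2, 1, k + 1/2).
Key eq: (2*k + 2)·f(k+1) = (1)·f(k) + (k + 1/2).
d = 0 from the (1,0,1) case.
Coefficient equations give f(k) = 1/2.
Get s_k = R·t_k = -2**(k + 1)*factorial(k) with R(k) = B(k−1)f(k)/C(k) = 1/(2*k + 1).
Check: Δs_k = -2**(k + 1)*(2*k + 1)*factorial(k). ✓
s_(n+1) = -2**(n + 2)*factorial(n + 1) and s_(0) = -2, so S(n) = -4*2**n*factorial(n + 1) + 2.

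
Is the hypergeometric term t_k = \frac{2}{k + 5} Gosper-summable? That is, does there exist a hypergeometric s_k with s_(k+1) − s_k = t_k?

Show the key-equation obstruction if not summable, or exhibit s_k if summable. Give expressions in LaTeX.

No — key equation has no polynomial f.

r(k) = (k + 5)/(k + 6) after simplifying.
Factor: A=k + 5; B=k + 6; C=1.
Solve (k + 5)·f(k+1) − (k + 5)·f(k) = 1.
Degrees (1,1,0) ⇒ d ≤ 0.
Write f(k) = c0. Then LHS − RHS = -1, requiring -1 = 0: contradictory. No certificate.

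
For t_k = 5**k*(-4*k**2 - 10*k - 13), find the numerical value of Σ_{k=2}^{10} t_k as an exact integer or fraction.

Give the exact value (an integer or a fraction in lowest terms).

Σ = -6005859225

Compute t_(k+1)/t_k: get 5*(4*k**2 + 18*k + 27)/(4*k**2 + 10*k + 13).
So A=5 and B=1, with C=k**2 + 5*k/2 + 13/4.
f must satisfy (5)·f(k+1) − (1)·f(k) = k**2 + 5*k/2 + 13/4.
Bound: deg f ≤ 2.
Match coefficients ⇒ f(k) = (k**2 + 2)/4.
Certificate R = B(k−1)f/C = (k**2 + 2)/(4*k**2 + 10*k + 13) gives s_k = 5**k*(-k**2 - 2).
Δs = 5**k*(k**2 - 5*(k + 1)**2 - 8), as required.
Σ_(k=2)^(10) t_k = s_(11) − s_(2) = -6005859375 − (-150) = -6005859225.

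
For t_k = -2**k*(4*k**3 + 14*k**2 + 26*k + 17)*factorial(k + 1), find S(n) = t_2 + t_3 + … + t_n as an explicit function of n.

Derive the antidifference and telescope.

S(n) = -4*2**n*n**4*factorial(n) - 20*2**n*n**3*factorial(n) - 42*2**n*n**2*factorial(n) - 46*2**n*n*factorial(n) - 20*2**n*factorial(n) + 264

Compute t_(k+1)/t_k: get 2*(4*k**4 + 34*k**3 + 118*k**2 + 193*k + 122)/(4*k**3 + 14*k**2 + 26*k + 17).
Take A(k)=2*k + 4, B(k)=1, C(k)=k**3 + 7*k**2/2 + 13*k/2 + 17/4.
Key eq: (2*k + 4)·f(k+1) = (1)·f(k) + (k**3 + 7*k**2/2 + 13*k/2 + 17/4).
Bound: deg f ≤ 2.
A polynomial solution: f(k) = (2*k**2 + 3)/4.
Certificate R = B(k−1)f/C = (2*k**2 + 3)/(4*k**3 + 14*k**2 + 26*k + 17) gives s_k = -2**k*(2*k**2 + 3)*factorial(k + 1).
Check: Δs_k = -2**k*(4*k**3 + 14*k**2 + 26*k + 17)*factorial(k + 1). ✓
Σ_(k=2)^n t_k = s_(n+1) − s_(2) = (-2**(n + 1)*(2*n**2 + 4*n + 5)*factorial(n + 2)) − (-264), i.e. -4*2**n*n**4*factorial(n) - 20*2**n*n**3*factorial(n) - 42*2**n*n**2*factorial(n) - 46*2**n*n*factorial(n) - 20*2**n*factorial(n) + 264.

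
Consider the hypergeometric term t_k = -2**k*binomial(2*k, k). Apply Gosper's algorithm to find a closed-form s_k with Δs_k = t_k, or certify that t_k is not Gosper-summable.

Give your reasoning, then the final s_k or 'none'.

not Gosper-summable; s_k does not exist

Step 1: r(k) = 4*(2*k + 1)/(k + 1).
Take A(k)=8*k + 4, B(k)=k + 1, C(k)=1.
Set up (8*k + 4)·f(k+1) − (k)·f(k) − (1) = 0.
deg f ≤ -1 (via 1,1,0).
deg f ≤ -1 is impossible — no certificate.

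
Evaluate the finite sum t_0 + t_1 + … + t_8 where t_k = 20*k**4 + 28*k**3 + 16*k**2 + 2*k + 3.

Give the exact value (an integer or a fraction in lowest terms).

Σ = 215091

Step 1: r(k) = (20*k**4 + 108*k**3 + 220*k**2 + 198*k + 69)/(20*k**4 + 28*k**3 + 16*k**2 + 2*k + 3).
Factor: A=1; B=1; C=k**4 + 7*k**3/5 + 4*k**2/5 + k/10 + 3/20.
Solve (1)·f(k+1) − (1)·f(k) = k**4 + 7*k**3/5 + 4*k**2/5 + k/10 + 3/20.
d = 5 from the (0,0,4) case.
Match coefficients ⇒ f(k) = k*(4*k**4 - 3*k**3 - 2*k**2 + 4)/20.
Then R = B(k−1)f/C = k*(4*k**4 - 3*k**3 - 2*k**2 + 4)/(20*k**4 + 28*k**3 + 16*k**2 + 2*k + 3), so s_k = R(k)·t_k = k*(4*k**4 - 3*k**3 - 2*k**2 + 4).
Δs = 20*k**4 + 28*k**3 + 16*k**2 + 2*k + 3, as required.
Sum = s_(9) − s_(0); s_(9) = 215091, s_(0) = 0 ⇒ 215091.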